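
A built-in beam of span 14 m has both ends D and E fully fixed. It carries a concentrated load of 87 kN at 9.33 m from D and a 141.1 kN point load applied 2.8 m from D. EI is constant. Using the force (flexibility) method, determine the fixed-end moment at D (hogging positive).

Release both end moments; the primary structure is a simply-supported span DE with redundants M_D and M_E.
End rotations of the released simple span under the applied load (×1/EI):
  at D: point load 87 at a = 9.33: Pab(L + b)/(6LEI) = 842.5/EI
  at E: point load 87 at a = 9.33: Pab(L + a)/(6LEI) = 1053/EI
  at D: point load 141.1 at a = 2.8: Pab(L + b)/(6LEI) = 1327/EI
  at E: point load 141.1 at a = 2.8: Pab(L + a)/(6LEI) = 885/EI
  θ_D0 = 2170/EI,  θ_E0 = 1938/EI
Flexibility coefficients: a unit moment at one end gives L/(3EI) there and L/(6EI) at the far end, so f₁₁ = f₂₂ = 4.667/EI and f₁₂ = f₂₁ = 2.333/EI.
Compatibility — zero rotation at each built-in end:
  4.667 M_D + 2.333 M_E = 2170
  2.333 M_D + 4.667 M_E = 1938
Solving the pair gives M_D = 343.2 kN·m and M_E = 243.7 kN·m (hogging).

M_D = 343.2 kN·m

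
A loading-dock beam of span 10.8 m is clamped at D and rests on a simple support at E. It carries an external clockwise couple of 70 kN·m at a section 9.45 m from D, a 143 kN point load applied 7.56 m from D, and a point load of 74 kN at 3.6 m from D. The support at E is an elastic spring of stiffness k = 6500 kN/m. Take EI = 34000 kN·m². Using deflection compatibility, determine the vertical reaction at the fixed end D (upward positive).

Choose R_E as the redundant. The primary structure is the cantilever fixed at D.
Deflection at E on the released cantilever, summing each load's contribution:
  clockwise couple 70 at a = 9.45: M₀a(2L − a)/(2EI) = 4019/EI
  point load 143 at a = 7.56: Pa²(3L − a)/(6EI) = 33836/EI
  point load 74 at a = 3.6: Pa²(3L − a)/(6EI) = 4603/EI
  δ_0 = 42458/EI
Flexibility coefficient — unit upward force at E: δ_{EE} = L³/(3EI) = 419.9/EI.
With EI = 34000 kN·m²: δ_0 = 1.2488 m and δ_{EE} = 0.01235 m/kN.
Compatibility — the spring shortens by R_E/k under the reaction it provides: δ_0 − R_E·δ_{EE} = R_E/k. With 1/k = 0.000154 m/kN, R_E = δ_0 / (δ_{EE} + 1/k) = 1.2488 / (0.01235 + 0.000154) = 99.87 kN.
Vertical equilibrium: R_D = ΣP − R_E = 217 − 99.87 = 117.1 kN.

R_D = 117.1 kN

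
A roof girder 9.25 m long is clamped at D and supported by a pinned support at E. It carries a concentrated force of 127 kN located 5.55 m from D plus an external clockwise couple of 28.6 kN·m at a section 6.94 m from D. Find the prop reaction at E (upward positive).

R_E = 59.21 kN

Release the roller at E. Primary structure: cantilever fixed at D.
Free-end deflection of the primary structure under the applied loading (downward +):
  point load 127 at a = 5.55: Pa²(3L − a)/(6EI) = 14474/EI
  clockwise couple 28.6 at a = 6.94: M₀a(2L − a)/(2EI) = 1147/EI
  δ_0 = 15621/EI
Tip deflection under a unit load at E: L³/(3EI) = 263.8/EI.
Compatibility at E: δ_0 − R_E·δ_{EE} = 0, so R_E = 15621/263.8 = 59.21 kN.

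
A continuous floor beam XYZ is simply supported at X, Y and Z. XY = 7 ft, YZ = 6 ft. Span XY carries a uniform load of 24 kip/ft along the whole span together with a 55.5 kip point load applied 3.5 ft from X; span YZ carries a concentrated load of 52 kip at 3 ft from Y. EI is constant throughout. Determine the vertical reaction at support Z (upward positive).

Take M_Y as the redundant. Released structure: two simple spans XY and YZ with a hinge at Y.
Rotations at Y on the released spans (each span's end-slope, ×1/EI):
  span XY: UDL 24: wL³/(24EI) = 343/EI
  span XY: point load 55.5 at a = 3.5: Pab(L + a)/(6LEI) = 170/EI
  span YZ: point load 52 at a = 3: Pab(L + b)/(6LEI) = 117/EI
  relative rotation θ_0 = (513 + 117)/EI = 630/EI
A unit hogging moment at Y produces rotation L₁/(3EI) + L₂/(3EI) = 4.333/EI.
Compatibility: M_Y·(L₁+L₂)/(3EI) = θ_0, giving M_Y = 145.4 kip·ft (hogging).
Span YZ, ΣM about Z: R_Y^{YZ}·6 = 156 + 145.4, so R_Y^{YZ} = 50.23 kip and R_Z = 52 − 50.23 = 1.77 kip.

R_Z = 1.77 kip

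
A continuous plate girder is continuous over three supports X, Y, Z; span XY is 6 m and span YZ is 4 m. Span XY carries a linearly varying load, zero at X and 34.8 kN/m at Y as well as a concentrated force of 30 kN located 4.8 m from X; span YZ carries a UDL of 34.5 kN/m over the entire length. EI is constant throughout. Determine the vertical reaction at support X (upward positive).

R_X = 25.26 kN

Take M_Y as the redundant. Released structure: two simple spans XY and YZ with a hinge at Y.
Discontinuity in slope at Y on the released structure — sum the simple-span end rotations:
  span XY: triangular load, peak 34.8: w₀L³/(45EI) = 167/EI
  span XY: point load 30 at a = 4.8: Pab(L + a)/(6LEI) = 51.84/EI
  span YZ: UDL 34.5: wL³/(24EI) = 92/EI
  relative rotation θ_0 = (218.9 + 92)/EI = 310.9/EI
A unit hogging moment at Y produces rotation L₁/(3EI) + L₂/(3EI) = 3.333/EI.
Compatibility: M_Y·(L₁+L₂)/(3EI) = θ_0, giving M_Y = 93.26 kN·m (hogging).
Span XY, ΣM about X with M_Y applied at Y: R_Y^{XY}·6 = 561.6 + 93.26, so R_Y^{XY} = 109.1 kN and R_X = 134.4 − 109.1 = 25.26 kN.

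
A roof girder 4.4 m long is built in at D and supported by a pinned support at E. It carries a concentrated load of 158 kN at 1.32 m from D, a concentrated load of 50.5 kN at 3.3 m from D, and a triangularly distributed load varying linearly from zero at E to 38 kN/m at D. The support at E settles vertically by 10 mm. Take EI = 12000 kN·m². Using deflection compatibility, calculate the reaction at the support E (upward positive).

Take the reaction at E as the redundant and release it; the primary structure is a cantilever fixed at D.
Primary-structure tip deflection at E by superposition:
  point load 158 at a = 1.32: Pa²(3L − a)/(6EI) = 545.1/EI
  point load 50.5 at a = 3.3: Pa²(3L − a)/(6EI) = 907.4/EI
  triangular load, peak 38 at the fixed end: w₀L⁴/(30EI) = 474.8/EI
  δ_0 = 1927/EI
Flexibility coefficient — unit upward force at E: δ_{EE} = L³/(3EI) = 28.39/EI.
With EI = 12000 kN·m²: δ_0 = 0.16061 m and δ_{EE} = 0.002366 m/kN.
Compatibility — the beam at E must follow the support down by 0.01 m: δ_0 − R_E·δ_{EE} = 0.01, so R_E = (0.16061 − 0.01)/0.002366 = 63.65 kN.

R_E = 63.65 kN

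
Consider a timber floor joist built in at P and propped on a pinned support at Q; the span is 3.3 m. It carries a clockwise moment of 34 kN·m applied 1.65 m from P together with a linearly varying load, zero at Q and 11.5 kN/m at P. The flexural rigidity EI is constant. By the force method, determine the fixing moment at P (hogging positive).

Remove the prop at Q; the released (primary) structure is a cantilever built in at P.
Free-end deflection of the primary structure under the applied loading (downward +):
  clockwise couple 34 at a = 1.65: M₀a(2L − a)/(2EI) = 138.8/EI
  triangular load, peak 11.5 at the fixed end: w₀L⁴/(30EI) = 45.46/EI
  δ_0 = 184.3/EI
Flexibility coefficient — unit upward force at Q: δ_{QQ} = L³/(3EI) = 11.98/EI.
Compatibility at Q: δ_0 − R_Q·δ_{QQ} = 0, so R_Q = 184.3/11.98 = 15.39 kN.
Moment equilibrium about P: M_P = Σ(load moments about P) − R_Q·L = 54.87 − 15.39×3.3 = 4.099 kN·m.

M_P = 4.099 kN·m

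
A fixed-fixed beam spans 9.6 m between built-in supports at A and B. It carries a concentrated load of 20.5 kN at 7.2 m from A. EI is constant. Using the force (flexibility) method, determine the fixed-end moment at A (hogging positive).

M_A = 9.225 kN·m

Release both end moments; the primary structure is a simply-supported span AB with redundants M_A and M_B.
Simple-span end rotations at A and B under the given loads:
  at A: point load 20.5 at a = 7.2: Pab(L + b)/(6LEI) = 73.8/EI
  at B: point load 20.5 at a = 7.2: Pab(L + a)/(6LEI) = 103.3/EI
  θ_A0 = 73.8/EI,  θ_B0 = 103.3/EI
Flexibility coefficients: a unit moment at one end gives L/(3EI) there and L/(6EI) at the far end, so f₁₁ = f₂₂ = 3.2/EI and f₁₂ = f₂₁ = 1.6/EI.
Compatibility — zero rotation at each built-in end:
  3.2 M_A + 1.6 M_B = 73.8
  1.6 M_A + 3.2 M_B = 103.3
Solving the pair gives M_A = 9.225 kN·m and M_B = 27.68 kN·m (hogging).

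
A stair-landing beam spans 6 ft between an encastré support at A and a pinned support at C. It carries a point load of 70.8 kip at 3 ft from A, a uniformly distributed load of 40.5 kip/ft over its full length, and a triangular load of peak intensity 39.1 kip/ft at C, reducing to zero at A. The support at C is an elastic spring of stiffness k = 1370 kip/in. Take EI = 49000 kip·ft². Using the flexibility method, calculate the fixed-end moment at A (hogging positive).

Take the reaction at C as the redundant and release it; the primary structure is a cantilever fixed at A.
Downward deflection at the released point C due to the loads:
  point load 70.8 at a = 3: Pa²(3L − a)/(6EI) = 1593/EI
  UDL 40.5: wL⁴/(8EI) = 6561/EI
  triangular load, peak 39.1 at the free end: 11w₀L⁴/(120EI) = 4645/EI
  δ_0 = 12799/EI
Flexibility coefficient — unit upward force at C: δ_{CC} = L³/(3EI) = 72/EI.
With EI = 49000 kip·ft²: δ_0 = 0.26121 ft and δ_{CC} = 0.001469 ft/kip.
Compatibility — the spring shortens by R_C/k under the reaction it provides: δ_0 − R_C·δ_{CC} = R_C/k. With 1/k = 1/(1370×12) ft/kip = 0.000061 ft/kip, R_C = δ_0 / (δ_{CC} + 1/k) = 0.26121 / (0.001469 + 0.000061) = 170.7 kip.
Moment equilibrium about A: M_A = Σ(load moments about A) − R_C·L = 1411 − 170.7×6 = 386.4 kip·ft.

M_A = 386.4 kip·ft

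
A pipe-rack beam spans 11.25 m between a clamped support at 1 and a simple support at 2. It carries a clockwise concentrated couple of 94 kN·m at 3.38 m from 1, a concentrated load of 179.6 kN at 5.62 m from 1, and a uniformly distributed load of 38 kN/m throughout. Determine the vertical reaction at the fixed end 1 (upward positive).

R_1 = 384.4 kN

Choose R_2 as the redundant. The primary structure is the cantilever fixed at 1.
Deflection at 2 on the released cantilever, summing each load's contribution:
  clockwise couple 94 at a = 3.38: M₀a(2L − a)/(2EI) = 3037/EI
  point load 179.6 at a = 5.62: Pa²(3L − a)/(6EI) = 26595/EI
  UDL 38: wL⁴/(8EI) = 76086/EI
  δ_0 = 105718/EI
Tip deflection under a unit load at 2: L³/(3EI) = 474.6/EI.
Compatibility at 2: δ_0 − R_2·δ_{22} = 0, so R_2 = 105718/474.6 = 222.7 kN.
Vertical equilibrium: R_1 = ΣP − R_2 = 607.1 − 222.7 = 384.4 kN.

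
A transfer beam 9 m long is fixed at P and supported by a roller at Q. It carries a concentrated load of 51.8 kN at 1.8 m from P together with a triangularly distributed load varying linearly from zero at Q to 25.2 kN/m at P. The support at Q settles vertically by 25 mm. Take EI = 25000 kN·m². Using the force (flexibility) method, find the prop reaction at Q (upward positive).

R_Q = 23.01 kN

Remove the prop at Q; the released (primary) structure is a cantilever built in at P.
Downward deflection at the released point Q due to the loads:
  point load 51.8 at a = 1.8: Pa²(3L − a)/(6EI) = 704.9/EI
  triangular load, peak 25.2 at the fixed end: w₀L⁴/(30EI) = 5511/EI
  δ_0 = 6216/EI
Flexibility coefficient — unit upward force at Q: δ_{QQ} = L³/(3EI) = 243/EI.
With EI = 25000 kN·m²: δ_0 = 0.24865 m and δ_{QQ} = 0.00972 m/kN.
Compatibility — the beam at Q must follow the support down by 0.025 m: δ_0 − R_Q·δ_{QQ} = 0.025, so R_Q = (0.24865 − 0.025)/0.00972 = 23.01 kN.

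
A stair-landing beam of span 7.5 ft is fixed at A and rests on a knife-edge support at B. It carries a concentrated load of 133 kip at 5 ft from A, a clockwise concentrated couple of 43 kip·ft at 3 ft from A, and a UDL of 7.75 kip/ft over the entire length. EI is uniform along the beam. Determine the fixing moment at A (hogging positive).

M_A = 204 kip·ft

Take the reaction at B as the redundant and release it; the primary structure is a cantilever fixed at A.
Downward deflection at the released point B due to the loads:
  point load 133 at a = 5: Pa²(3L − a)/(6EI) = 9698/EI
  clockwise couple 43 at a = 3: M₀a(2L − a)/(2EI) = 774/EI
  UDL 7.75: wL⁴/(8EI) = 3065/EI
  δ_0 = 13537/EI
Flexibility coefficient — unit upward force at B: δ_{BB} = L³/(3EI) = 140.6/EI.
The prop prevents deflection at B: R_B = δ_0/δ_{BB} = 13537/140.6 = 96.26 kip.
Moment equilibrium about A: M_A = Σ(load moments about A) − R_B·L = 926 − 96.26×7.5 = 204 kip·ft.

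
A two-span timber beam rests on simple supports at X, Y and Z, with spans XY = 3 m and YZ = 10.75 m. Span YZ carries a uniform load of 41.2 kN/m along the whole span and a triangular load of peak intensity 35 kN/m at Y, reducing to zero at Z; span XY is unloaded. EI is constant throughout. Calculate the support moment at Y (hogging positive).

M_Y = 676.1 kN·m

Insert a hinge at Y; M_Y is the redundant, and each span becomes simply supported.
End slopes at the hinge Y, treating each span as simply supported:
  span YZ: UDL 41.2: wL³/(24EI) = 2133/EI
  span YZ: triangular load, peak 35: w₀L³/(45EI) = 966.2/EI
  relative rotation θ_0 = (0 + 3099)/EI = 3099/EI
A unit hogging moment at Y produces rotation L₁/(3EI) + L₂/(3EI) = 4.583/EI.
Slope continuity at Y: θ_0 = M_Y·4.583/EI, so M_Y = 3099/4.583 = 676.1 kN·m (hogging).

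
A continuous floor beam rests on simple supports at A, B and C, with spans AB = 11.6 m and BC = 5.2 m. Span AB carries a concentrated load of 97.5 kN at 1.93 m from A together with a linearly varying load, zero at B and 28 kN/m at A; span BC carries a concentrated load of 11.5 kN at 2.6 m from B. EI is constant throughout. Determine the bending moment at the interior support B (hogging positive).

Insert a hinge at B; M_B is the redundant, and each span becomes simply supported.
Rotations at B on the released spans (each span's end-slope, ×1/EI):
  span AB: point load 97.5 at a = 1.93: Pab(L + a)/(6LEI) = 353.7/EI
  span AB: triangular load, peak 28: 7w₀L³/(360EI) = 849.8/EI
  span BC: point load 11.5 at a = 2.6: Pab(L + b)/(6LEI) = 19.43/EI
  relative rotation θ_0 = (1204 + 19.43)/EI = 1223/EI
A unit hogging moment at B produces rotation L₁/(3EI) + L₂/(3EI) = 5.6/EI.
Slope continuity at B: θ_0 = M_B·5.6/EI, so M_B = 1223/5.6 = 218.4 kN·m (hogging).

M_B = 218.4 kN·m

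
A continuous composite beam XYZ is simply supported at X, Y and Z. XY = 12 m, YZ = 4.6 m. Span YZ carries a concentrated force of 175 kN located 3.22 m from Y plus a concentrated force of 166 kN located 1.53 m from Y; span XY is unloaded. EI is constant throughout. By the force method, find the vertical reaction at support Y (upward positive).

R_Y = 184.2 kN

Insert a hinge at Y; M_Y is the redundant, and each span becomes simply supported.
End slopes at the hinge Y, treating each span as simply supported:
  span YZ: point load 175 at a = 3.22: Pab(L + b)/(6LEI) = 168.5/EI
  span YZ: point load 166 at a = 1.53: Pab(L + b)/(6LEI) = 216.7/EI
  relative rotation θ_0 = (0 + 385.2)/EI = 385.2/EI
A unit hogging moment at Y produces rotation L₁/(3EI) + L₂/(3EI) = 5.533/EI.
Compatibility: M_Y·(L₁+L₂)/(3EI) = θ_0, giving M_Y = 69.61 kN·m (hogging).
Span XY, ΣM about X with M_Y applied at Y: R_Y^{XY}·12 = 0 + 69.61, so R_Y^{XY} = 5.801 kN and R_X = 0 − 5.801 = -5.801 kN.
Span YZ, ΣM about Z: R_Y^{YZ}·4.6 = 751.1 + 69.61, so R_Y^{YZ} = 178.4 kN and R_Z = 341 − 178.4 = 162.6 kN.
R_Y = 5.801 + 178.4 = 184.2 kN.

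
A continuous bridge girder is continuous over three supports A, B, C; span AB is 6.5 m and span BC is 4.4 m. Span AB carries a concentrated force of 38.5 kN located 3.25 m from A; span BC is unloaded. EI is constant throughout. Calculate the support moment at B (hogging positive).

Release continuity at B by inserting a hinge; the redundant is the internal moment M_B. The primary structure is two simply-supported spans AB and BC.
Discontinuity in slope at B on the released structure — sum the simple-span end rotations:
  span AB: point load 38.5 at a = 3.25: Pab(L + a)/(6LEI) = 101.7/EI
  relative rotation θ_0 = (101.7 + 0)/EI = 101.7/EI
A unit hogging moment at B produces rotation L₁/(3EI) + L₂/(3EI) = 3.633/EI.
Slope continuity at B: θ_0 = M_B·3.633/EI, so M_B = 101.7/3.633 = 27.98 kN·m (hogging).

M_B = 27.98 kN·m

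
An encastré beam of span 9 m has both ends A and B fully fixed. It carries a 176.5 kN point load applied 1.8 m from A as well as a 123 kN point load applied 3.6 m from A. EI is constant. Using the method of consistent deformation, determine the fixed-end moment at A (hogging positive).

M_A = 362.7 kN·m

Release both end moments; the primary structure is a simply-supported span AB with redundants M_A and M_B.
On the primary (simply-supported) span, the end slopes from the loading are:
  at A: point load 176.5 at a = 1.8: Pab(L + b)/(6LEI) = 686.2/EI
  at B: point load 176.5 at a = 1.8: Pab(L + a)/(6LEI) = 457.5/EI
  at A: point load 123 at a = 3.6: Pab(L + b)/(6LEI) = 637.6/EI
  at B: point load 123 at a = 3.6: Pab(L + a)/(6LEI) = 557.9/EI
  θ_A0 = 1324/EI,  θ_B0 = 1015/EI
Flexibility coefficients: a unit moment at one end gives L/(3EI) there and L/(6EI) at the far end, so f₁₁ = f₂₂ = 3/EI and f₁₂ = f₂₁ = 1.5/EI.
Compatibility — zero rotation at each built-in end:
  3 M_A + 1.5 M_B = 1324
  1.5 M_A + 3 M_B = 1015
Solving the pair gives M_A = 362.7 kN·m and M_B = 157.1 kN·m (hogging).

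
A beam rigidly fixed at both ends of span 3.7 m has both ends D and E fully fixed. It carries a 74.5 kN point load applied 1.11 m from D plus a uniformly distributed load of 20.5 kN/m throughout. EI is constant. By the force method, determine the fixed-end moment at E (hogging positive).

Take the two fixed-end moments M_D, M_E as redundants; the released structure is the simple span DE.
Simple-span end rotations at D and E under the given loads:
  at D: point load 74.5 at a = 1.11: Pab(L + b)/(6LEI) = 60.68/EI
  at E: point load 74.5 at a = 1.11: Pab(L + a)/(6LEI) = 46.41/EI
  at D: UDL 20.5: wL³/(24EI) = 43.27/EI
  at E: UDL 20.5: wL³/(24EI) = 43.27/EI
  θ_D0 = 104/EI,  θ_E0 = 89.67/EI
Flexibility coefficients: a unit moment at one end gives L/(3EI) there and L/(6EI) at the far end, so f₁₁ = f₂₂ = 1.233/EI and f₁₂ = f₂₁ = 0.6167/EI.
Compatibility — zero rotation at each built-in end:
  1.233 M_D + 0.6167 M_E = 104
  0.6167 M_D + 1.233 M_E = 89.67
Solving the pair gives M_D = 63.91 kN·m and M_E = 40.75 kN·m (hogging).

M_E = 40.75 kN·m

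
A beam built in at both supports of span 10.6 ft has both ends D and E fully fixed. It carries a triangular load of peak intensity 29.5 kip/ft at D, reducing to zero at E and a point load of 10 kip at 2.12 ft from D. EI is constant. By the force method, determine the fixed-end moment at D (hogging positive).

Release both end moments; the primary structure is a simply-supported span DE with redundants M_D and M_E.
End rotations of the released simple span under the applied load (×1/EI):
  at D: triangular load, peak 29.5: w₀L³/(45EI) = 780.8/EI
  at E: triangular load, peak 29.5: 7w₀L³/(360EI) = 683.2/EI
  at D: point load 10 at a = 2.12: Pab(L + b)/(6LEI) = 53.93/EI
  at E: point load 10 at a = 2.12: Pab(L + a)/(6LEI) = 35.96/EI
  θ_D0 = 834.7/EI,  θ_E0 = 719.1/EI
Flexibility coefficients: a unit moment at one end gives L/(3EI) there and L/(6EI) at the far end, so f₁₁ = f₂₂ = 3.533/EI and f₁₂ = f₂₁ = 1.767/EI.
Compatibility — zero rotation at each built-in end:
  3.533 M_D + 1.767 M_E = 834.7
  1.767 M_D + 3.533 M_E = 719.1
Solving the pair gives M_D = 179.3 kip·ft and M_E = 113.9 kip·ft (hogging).

M_D = 179.3 kip·ft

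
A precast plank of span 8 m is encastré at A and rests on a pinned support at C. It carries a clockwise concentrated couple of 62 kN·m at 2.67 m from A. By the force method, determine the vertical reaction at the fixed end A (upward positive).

R_A = -6.465 kN

Choose R_C as the redundant. The primary structure is the cantilever fixed at A.
Deflection at C on the released cantilever, summing each load's contribution:
  clockwise couple 62 at a = 2.67: M₀a(2L − a)/(2EI) = 1103/EI
Tip deflection under a unit load at C: L³/(3EI) = 170.7/EI.
Compatibility at C: δ_0 − R_C·δ_{CC} = 0, so R_C = 1103/170.7 = 6.465 kN.
Vertical equilibrium: R_A = ΣP − R_C = 0 − 6.465 = -6.465 kN.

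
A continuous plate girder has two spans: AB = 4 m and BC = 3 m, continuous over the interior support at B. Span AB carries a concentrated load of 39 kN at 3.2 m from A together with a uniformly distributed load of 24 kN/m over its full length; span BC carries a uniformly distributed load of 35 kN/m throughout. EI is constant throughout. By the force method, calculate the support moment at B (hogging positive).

M_B = 57.14 kN·m

Insert a hinge at B; M_B is the redundant, and each span becomes simply supported.
Discontinuity in slope at B on the released structure — sum the simple-span end rotations:
  span AB: point load 39 at a = 3.2: Pab(L + a)/(6LEI) = 29.95/EI
  span AB: UDL 24: wL³/(24EI) = 64/EI
  span BC: UDL 35: wL³/(24EI) = 39.38/EI
  relative rotation θ_0 = (93.95 + 39.38)/EI = 133.3/EI
A unit hogging moment at B produces rotation L₁/(3EI) + L₂/(3EI) = 2.333/EI.
Compatibility: M_B·(L₁+L₂)/(3EI) = θ_0, giving M_B = 57.14 kN·m (hogging).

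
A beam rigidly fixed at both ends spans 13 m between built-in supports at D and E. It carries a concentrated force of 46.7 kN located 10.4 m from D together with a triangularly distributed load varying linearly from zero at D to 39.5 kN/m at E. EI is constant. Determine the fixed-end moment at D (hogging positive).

Release both end moments; the primary structure is a simply-supported span DE with redundants M_D and M_E.
End rotations of the released simple span under the applied load (×1/EI):
  at D: point load 46.7 at a = 10.4: Pab(L + b)/(6LEI) = 252.6/EI
  at E: point load 46.7 at a = 10.4: Pab(L + a)/(6LEI) = 378.8/EI
  at D: triangular load, peak 39.5: 7w₀L³/(360EI) = 1687/EI
  at E: triangular load, peak 39.5: w₀L³/(45EI) = 1928/EI
  θ_D0 = 1940/EI,  θ_E0 = 2307/EI
Flexibility coefficients: a unit moment at one end gives L/(3EI) there and L/(6EI) at the far end, so f₁₁ = f₂₂ = 4.333/EI and f₁₂ = f₂₁ = 2.167/EI.
Compatibility — zero rotation at each built-in end:
  4.333 M_D + 2.167 M_E = 1940
  2.167 M_D + 4.333 M_E = 2307
Solving the pair gives M_D = 241.9 kN·m and M_E = 411.5 kN·m (hogging).

M_D = 241.9 kN·m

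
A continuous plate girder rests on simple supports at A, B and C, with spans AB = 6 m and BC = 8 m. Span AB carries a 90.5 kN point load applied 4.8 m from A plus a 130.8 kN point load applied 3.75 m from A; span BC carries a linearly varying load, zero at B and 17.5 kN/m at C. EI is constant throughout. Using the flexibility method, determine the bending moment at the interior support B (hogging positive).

Take M_B as the redundant. Released structure: two simple spans AB and BC with a hinge at B.
Discontinuity in slope at B on the released structure — sum the simple-span end rotations:
  span AB: point load 90.5 at a = 4.8: Pab(L + a)/(6LEI) = 156.4/EI
  span AB: point load 130.8 at a = 3.75: Pab(L + a)/(6LEI) = 298.9/EI
  span BC: triangular load, peak 17.5: 7w₀L³/(360EI) = 174.2/EI
  relative rotation θ_0 = (455.3 + 174.2)/EI = 629.5/EI
A unit hogging moment at B produces rotation L₁/(3EI) + L₂/(3EI) = 4.667/EI.
Slope continuity at B: θ_0 = M_B·4.667/EI, so M_B = 629.5/4.667 = 134.9 kN·m (hogging).

M_B = 134.9 kN·m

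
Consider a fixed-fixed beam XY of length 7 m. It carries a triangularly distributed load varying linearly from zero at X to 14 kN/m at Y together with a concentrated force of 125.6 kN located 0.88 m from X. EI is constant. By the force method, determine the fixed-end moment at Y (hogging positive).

Release both end moments; the primary structure is a simply-supported span XY with redundants M_X and M_Y.
End rotations of the released simple span under the applied load (×1/EI):
  at X: triangular load, peak 14: 7w₀L³/(360EI) = 93.37/EI
  at Y: triangular load, peak 14: w₀L³/(45EI) = 106.7/EI
  at X: point load 125.6 at a = 0.88: Pab(L + b)/(6LEI) = 211.3/EI
  at Y: point load 125.6 at a = 0.88: Pab(L + a)/(6LEI) = 126.9/EI
  θ_X0 = 304.7/EI,  θ_Y0 = 233.6/EI
Flexibility coefficients: a unit moment at one end gives L/(3EI) there and L/(6EI) at the far end, so f₁₁ = f₂₂ = 2.333/EI and f₁₂ = f₂₁ = 1.167/EI.
Compatibility — zero rotation at each built-in end:
  2.333 M_X + 1.167 M_Y = 304.7
  1.167 M_X + 2.333 M_Y = 233.6
Solving the pair gives M_X = 107.4 kN·m and M_Y = 46.45 kN·m (hogging).

M_Y = 46.45 kN·m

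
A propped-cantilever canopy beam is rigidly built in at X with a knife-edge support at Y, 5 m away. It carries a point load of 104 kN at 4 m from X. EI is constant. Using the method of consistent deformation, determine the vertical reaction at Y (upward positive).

R_Y = 73.22 kN

Take the reaction at Y as the redundant and release it; the primary structure is a cantilever fixed at X.
Downward deflection at the released point Y due to the loads:
  point load 104 at a = 4: Pa²(3L − a)/(6EI) = 3051/EI
Tip deflection under a unit load at Y: L³/(3EI) = 41.67/EI.
The prop prevents deflection at Y: R_Y = δ_0/δ_{YY} = 3051/41.67 = 73.22 kN.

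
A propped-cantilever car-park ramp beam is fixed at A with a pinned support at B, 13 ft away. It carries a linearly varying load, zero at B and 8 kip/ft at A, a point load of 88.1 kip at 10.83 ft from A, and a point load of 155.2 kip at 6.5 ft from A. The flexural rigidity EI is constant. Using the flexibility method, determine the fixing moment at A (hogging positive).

M_A = 561.4 kip·ft

Choose R_B as the redundant. The primary structure is the cantilever fixed at A.
Downward deflection at the released point B due to the loads:
  triangular load, peak 8 at the fixed end: w₀L⁴/(30EI) = 7616/EI
  point load 88.1 at a = 10.83: Pa²(3L − a)/(6EI) = 48514/EI
  point load 155.2 at a = 6.5: Pa²(3L − a)/(6EI) = 35518/EI
  δ_0 = 91649/EI
Tip deflection under a unit load at B: L³/(3EI) = 732.3/EI.
Compatibility at B: δ_0 − R_B·δ_{BB} = 0, so R_B = 91649/732.3 = 125.1 kip.
Moment equilibrium about A: M_A = Σ(load moments about A) − R_B·L = 2188 − 125.1×13 = 561.4 kip·ft.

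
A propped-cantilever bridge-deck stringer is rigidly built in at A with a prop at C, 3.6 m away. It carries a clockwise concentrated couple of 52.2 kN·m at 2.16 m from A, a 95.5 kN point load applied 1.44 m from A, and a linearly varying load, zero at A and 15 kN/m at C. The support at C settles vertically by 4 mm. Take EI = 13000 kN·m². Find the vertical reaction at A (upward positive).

R_A = 72.86 kN

Choose R_C as the redundant. The primary structure is the cantilever fixed at A.
Free-end deflection of the primary structure under the applied loading (downward +):
  clockwise couple 52.2 at a = 2.16: M₀a(2L − a)/(2EI) = 284.1/EI
  point load 95.5 at a = 1.44: Pa²(3L − a)/(6EI) = 308.9/EI
  triangular load, peak 15 at the free end: 11w₀L⁴/(120EI) = 230.9/EI
  δ_0 = 824/EI
Flexibility coefficient — unit upward force at C: δ_{CC} = L³/(3EI) = 15.55/EI.
With EI = 13000 kN·m²: δ_0 = 0.063385 m and δ_{CC} = 0.001196 m/kN.
Compatibility — the beam at C must follow the support down by 0.004 m: δ_0 − R_C·δ_{CC} = 0.004, so R_C = (0.063385 − 0.004)/0.001196 = 49.64 kN.
Vertical equilibrium: R_A = ΣP − R_C = 122.5 − 49.64 = 72.86 kN.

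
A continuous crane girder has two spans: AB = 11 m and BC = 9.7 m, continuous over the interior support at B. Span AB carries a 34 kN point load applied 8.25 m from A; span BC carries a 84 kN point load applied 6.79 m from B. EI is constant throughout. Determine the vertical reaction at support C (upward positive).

R_C = 50.07 kN

Take M_B as the redundant. Released structure: two simple spans AB and BC with a hinge at B.
Rotations at B on the released spans (each span's end-slope, ×1/EI):
  span AB: point load 34 at a = 8.25: Pab(L + a)/(6LEI) = 225/EI
  span BC: point load 84 at a = 6.79: Pab(L + b)/(6LEI) = 359.6/EI
  relative rotation θ_0 = (225 + 359.6)/EI = 584.6/EI
A unit hogging moment at B produces rotation L₁/(3EI) + L₂/(3EI) = 6.9/EI.
Slope continuity at B: θ_0 = M_B·6.9/EI, so M_B = 584.6/6.9 = 84.72 kN·m (hogging).
Span BC, ΣM about C: R_B^{BC}·9.7 = 244.4 + 84.72, so R_B^{BC} = 33.93 kN and R_C = 84 − 33.93 = 50.07 kN.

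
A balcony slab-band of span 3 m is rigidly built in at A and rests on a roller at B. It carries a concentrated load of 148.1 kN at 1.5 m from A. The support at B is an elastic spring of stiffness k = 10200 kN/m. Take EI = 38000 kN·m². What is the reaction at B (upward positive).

Release the roller at B. Primary structure: cantilever fixed at A.
Downward deflection at the released point B due to the loads:
  point load 148.1 at a = 1.5: Pa²(3L − a)/(6EI) = 416.5/EI
Flexibility coefficient — unit upward force at B: δ_{BB} = L³/(3EI) = 9/EI.
With EI = 38000 kN·m²: δ_0 = 0.010961 m and δ_{BB} = 0.000237 m/kN.
Compatibility — the spring shortens by R_B/k under the reaction it provides: δ_0 − R_B·δ_{BB} = R_B/k. With 1/k = 0.000098 m/kN, R_B = δ_0 / (δ_{BB} + 1/k) = 0.010961 / (0.000237 + 0.000098) = 32.73 kN.

R_B = 32.73 kN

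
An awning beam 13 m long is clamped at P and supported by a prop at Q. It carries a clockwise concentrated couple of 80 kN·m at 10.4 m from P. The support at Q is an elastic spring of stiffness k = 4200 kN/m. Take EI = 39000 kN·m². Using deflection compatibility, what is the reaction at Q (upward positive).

R_Q = 8.751 kN

Take the reaction at Q as the redundant and release it; the primary structure is a cantilever fixed at P.
Free-end deflection of the primary structure under the applied loading (downward +):
  clockwise couple 80 at a = 10.4: M₀a(2L − a)/(2EI) = 6490/EI
Tip deflection under a unit load at Q: L³/(3EI) = 732.3/EI.
With EI = 39000 kN·m²: δ_0 = 0.1664 m and δ_{QQ} = 0.018778 m/kN.
Compatibility — the spring shortens by R_Q/k under the reaction it provides: δ_0 − R_Q·δ_{QQ} = R_Q/k. With 1/k = 0.000238 m/kN, R_Q = δ_0 / (δ_{QQ} + 1/k) = 0.1664 / (0.018778 + 0.000238) = 8.751 kN.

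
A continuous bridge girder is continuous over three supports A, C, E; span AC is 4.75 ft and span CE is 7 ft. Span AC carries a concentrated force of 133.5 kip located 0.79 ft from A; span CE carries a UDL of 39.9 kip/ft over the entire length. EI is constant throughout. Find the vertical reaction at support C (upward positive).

Take M_C as the redundant. Released structure: two simple spans AC and CE with a hinge at C.
End slopes at the hinge C, treating each span as simply supported:
  span AC: point load 133.5 at a = 0.79: Pab(L + a)/(6LEI) = 81.18/EI
  span CE: UDL 39.9: wL³/(24EI) = 570.2/EI
  relative rotation θ_0 = (81.18 + 570.2)/EI = 651.4/EI
A unit hogging moment at C produces rotation L₁/(3EI) + L₂/(3EI) = 3.917/EI.
Slope continuity at C: θ_0 = M_C·3.917/EI, so M_C = 651.4/3.917 = 166.3 kip·ft (hogging).
Span AC, ΣM about A with M_C applied at C: R_C^{AC}·4.75 = 105.5 + 166.3, so R_C^{AC} = 57.22 kip and R_A = 133.5 − 57.22 = 76.28 kip.
Span CE, ΣM about E: R_C^{CE}·7 = 977.5 + 166.3, so R_C^{CE} = 163.4 kip and R_E = 279.3 − 163.4 = 115.9 kip.
R_C = 57.22 + 163.4 = 220.6 kip.

R_C = 220.6 kip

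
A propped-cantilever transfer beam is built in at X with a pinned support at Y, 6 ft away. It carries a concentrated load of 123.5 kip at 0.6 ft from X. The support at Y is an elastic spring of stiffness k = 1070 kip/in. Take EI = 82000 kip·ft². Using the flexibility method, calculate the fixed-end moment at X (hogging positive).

Take the reaction at Y as the redundant and release it; the primary structure is a cantilever fixed at X.
Downward deflection at the released point Y due to the loads:
  point load 123.5 at a = 0.6: Pa²(3L − a)/(6EI) = 128.9/EI
Flexibility coefficient — unit upward force at Y: δ_{YY} = L³/(3EI) = 72/EI.
With EI = 82000 kip·ft²: δ_0 = 0.001572 ft and δ_{YY} = 0.000878 ft/kip.
Compatibility — the spring shortens by R_Y/k under the reaction it provides: δ_0 − R_Y·δ_{YY} = R_Y/k. With 1/k = 1/(1070×12) ft/kip = 0.000078 ft/kip, R_Y = δ_0 / (δ_{YY} + 1/k) = 0.001572 / (0.000878 + 0.000078) = 1.645 kip.
Moment equilibrium about X: M_X = Σ(load moments about X) − R_Y·L = 74.1 − 1.645×6 = 64.23 kip·ft.

M_X = 64.23 kip·ft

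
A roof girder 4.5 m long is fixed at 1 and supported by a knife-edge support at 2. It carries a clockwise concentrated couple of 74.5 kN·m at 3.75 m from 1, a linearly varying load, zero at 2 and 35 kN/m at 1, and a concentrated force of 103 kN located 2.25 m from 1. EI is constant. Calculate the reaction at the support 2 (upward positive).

R_2 = 72.08 kN

Release the roller at 2. Primary structure: cantilever fixed at 1.
Primary-structure tip deflection at 2 by superposition:
  clockwise couple 74.5 at a = 3.75: M₀a(2L − a)/(2EI) = 733.4/EI
  triangular load, peak 35 at the fixed end: w₀L⁴/(30EI) = 478.4/EI
  point load 103 at a = 2.25: Pa²(3L − a)/(6EI) = 977.7/EI
  δ_0 = 2189/EI
Flexibility coefficient — unit upward force at 2: δ_{22} = L³/(3EI) = 30.38/EI.
The prop prevents deflection at 2: R_2 = δ_0/δ_{22} = 2189/30.38 = 72.08 kN.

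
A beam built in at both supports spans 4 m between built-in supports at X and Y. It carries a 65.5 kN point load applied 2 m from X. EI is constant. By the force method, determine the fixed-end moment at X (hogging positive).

M_X = 32.75 kN·m

Release both end moments; the primary structure is a simply-supported span XY with redundants M_X and M_Y.
On the primary (simply-supported) span, the end slopes from the loading are:
  at X: point load 65.5 at a = 2: Pab(L + b)/(6LEI) = 65.5/EI
  at Y: point load 65.5 at a = 2: Pab(L + a)/(6LEI) = 65.5/EI
  θ_X0 = 65.5/EI,  θ_Y0 = 65.5/EI
Flexibility coefficients: a unit moment at one end gives L/(3EI) there and L/(6EI) at the far end, so f₁₁ = f₂₂ = 1.333/EI and f₁₂ = f₂₁ = 0.6667/EI.
Compatibility — zero rotation at each built-in end:
  1.333 M_X + 0.6667 M_Y = 65.5
  0.6667 M_X + 1.333 M_Y = 65.5
Solving the pair gives M_X = 32.75 kN·m and M_Y = 32.75 kN·m (hogging).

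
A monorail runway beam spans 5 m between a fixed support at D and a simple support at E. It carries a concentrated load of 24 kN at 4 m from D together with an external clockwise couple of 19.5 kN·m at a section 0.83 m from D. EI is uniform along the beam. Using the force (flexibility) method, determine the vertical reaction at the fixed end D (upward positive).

Remove the prop at E; the released (primary) structure is a cantilever built in at D.
Downward deflection at the released point E due to the loads:
  point load 24 at a = 4: Pa²(3L − a)/(6EI) = 704/EI
  clockwise couple 19.5 at a = 0.83: M₀a(2L − a)/(2EI) = 74.21/EI
  δ_0 = 778.2/EI
Tip deflection under a unit load at E: L³/(3EI) = 41.67/EI.
The prop prevents deflection at E: R_E = δ_0/δ_{EE} = 778.2/41.67 = 18.68 kN.
Vertical equilibrium: R_D = ΣP − R_E = 24 − 18.68 = 5.323 kN.

R_D = 5.323 kN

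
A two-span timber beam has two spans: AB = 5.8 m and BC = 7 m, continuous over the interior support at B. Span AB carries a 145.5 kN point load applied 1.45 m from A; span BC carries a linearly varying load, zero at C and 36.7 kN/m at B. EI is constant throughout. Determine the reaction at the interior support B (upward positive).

R_B = 156.8 kN

Take M_B as the redundant. Released structure: two simple spans AB and BC with a hinge at B.
Discontinuity in slope at B on the released structure — sum the simple-span end rotations:
  span AB: point load 145.5 at a = 1.45: Pab(L + a)/(6LEI) = 191.2/EI
  span BC: triangular load, peak 36.7: w₀L³/(45EI) = 279.7/EI
  relative rotation θ_0 = (191.2 + 279.7)/EI = 470.9/EI
A unit hogging moment at B produces rotation L₁/(3EI) + L₂/(3EI) = 4.267/EI.
Compatibility: M_B·(L₁+L₂)/(3EI) = θ_0, giving M_B = 110.4 kN·m (hogging).
Span AB, ΣM about A with M_B applied at B: R_B^{AB}·5.8 = 211 + 110.4, so R_B^{AB} = 55.41 kN and R_A = 145.5 − 55.41 = 90.09 kN.
Span BC, ΣM about C: R_B^{BC}·7 = 599.4 + 110.4, so R_B^{BC} = 101.4 kN and R_C = 128.4 − 101.4 = 27.05 kN.
R_B = 55.41 + 101.4 = 156.8 kN.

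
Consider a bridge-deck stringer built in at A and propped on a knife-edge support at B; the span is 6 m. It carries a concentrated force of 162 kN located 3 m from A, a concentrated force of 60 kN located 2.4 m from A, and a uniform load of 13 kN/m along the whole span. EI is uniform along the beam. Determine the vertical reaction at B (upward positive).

R_B = 92.36 kN

Remove the prop at B; the released (primary) structure is a cantilever built in at A.
Primary-structure tip deflection at B by superposition:
  point load 162 at a = 3: Pa²(3L − a)/(6EI) = 3645/EI
  point load 60 at a = 2.4: Pa²(3L − a)/(6EI) = 898.6/EI
  UDL 13: wL⁴/(8EI) = 2106/EI
  δ_0 = 6650/EI
Tip deflection under a unit load at B: L³/(3EI) = 72/EI.
Compatibility at B: δ_0 − R_B·δ_{BB} = 0, so R_B = 6650/72 = 92.36 kN.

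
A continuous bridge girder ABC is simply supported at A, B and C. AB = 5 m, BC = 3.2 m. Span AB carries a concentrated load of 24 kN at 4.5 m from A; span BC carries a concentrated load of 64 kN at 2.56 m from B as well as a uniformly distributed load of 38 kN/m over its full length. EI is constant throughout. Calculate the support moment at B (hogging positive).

M_B = 32.91 kN·m

Take M_B as the redundant. Released structure: two simple spans AB and BC with a hinge at B.
Rotations at B on the released spans (each span's end-slope, ×1/EI):
  span AB: point load 24 at a = 4.5: Pab(L + a)/(6LEI) = 17.1/EI
  span BC: point load 64 at a = 2.56: Pab(L + b)/(6LEI) = 20.97/EI
  span BC: UDL 38: wL³/(24EI) = 51.88/EI
  relative rotation θ_0 = (17.1 + 72.85)/EI = 89.95/EI
A unit hogging moment at B produces rotation L₁/(3EI) + L₂/(3EI) = 2.733/EI.
Slope continuity at B: θ_0 = M_B·2.733/EI, so M_B = 89.95/2.733 = 32.91 kN·m (hogging).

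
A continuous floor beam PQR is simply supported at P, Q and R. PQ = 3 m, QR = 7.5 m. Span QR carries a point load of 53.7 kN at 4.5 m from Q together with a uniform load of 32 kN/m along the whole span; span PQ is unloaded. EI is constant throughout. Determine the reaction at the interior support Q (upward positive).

Insert a hinge at Q; M_Q is the redundant, and each span becomes simply supported.
Rotations at Q on the released spans (each span's end-slope, ×1/EI):
  span QR: point load 53.7 at a = 4.5: Pab(L + b)/(6LEI) = 169.2/EI
  span QR: UDL 32: wL³/(24EI) = 562.5/EI
  relative rotation θ_0 = (0 + 731.7)/EI = 731.7/EI
A unit hogging moment at Q produces rotation L₁/(3EI) + L₂/(3EI) = 3.5/EI.
Slope continuity at Q: θ_0 = M_Q·3.5/EI, so M_Q = 731.7/3.5 = 209 kN·m (hogging).
Span PQ, ΣM about P with M_Q applied at Q: R_Q^{PQ}·3 = 0 + 209, so R_Q^{PQ} = 69.68 kN and R_P = 0 − 69.68 = -69.68 kN.
Span QR, ΣM about R: R_Q^{QR}·7.5 = 1061 + 209, so R_Q^{QR} = 169.4 kN and R_R = 293.7 − 169.4 = 124.3 kN.
R_Q = 69.68 + 169.4 = 239 kN.

R_Q = 239 kN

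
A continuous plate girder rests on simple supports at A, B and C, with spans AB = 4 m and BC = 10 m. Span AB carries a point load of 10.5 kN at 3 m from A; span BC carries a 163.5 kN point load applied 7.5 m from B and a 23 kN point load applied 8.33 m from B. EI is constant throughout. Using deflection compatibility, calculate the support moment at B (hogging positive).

M_B = 152.2 kN·m

Release continuity at B by inserting a hinge; the redundant is the internal moment M_B. The primary structure is two simply-supported spans AB and BC.
End slopes at the hinge B, treating each span as simply supported:
  span AB: point load 10.5 at a = 3: Pab(L + a)/(6LEI) = 9.188/EI
  span BC: point load 163.5 at a = 7.5: Pab(L + b)/(6LEI) = 638.7/EI
  span BC: point load 23 at a = 8.33: Pab(L + b)/(6LEI) = 62.23/EI
  relative rotation θ_0 = (9.188 + 700.9)/EI = 710.1/EI
A unit hogging moment at B produces rotation L₁/(3EI) + L₂/(3EI) = 4.667/EI.
Compatibility: M_B·(L₁+L₂)/(3EI) = θ_0, giving M_B = 152.2 kN·m (hogging).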